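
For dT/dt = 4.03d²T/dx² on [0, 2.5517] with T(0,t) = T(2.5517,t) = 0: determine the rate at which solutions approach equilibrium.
Eigenvalues: λₙ = 4.03n²π²/2.5517².
First three modes:
  n=1: λ₁ = 4.03π²/2.5517² ≈ 6.109
  n=2: λ₂ = 16.12π²/2.5517² ≈ 24.435 (4× faster decay)
  n=3: λ₃ = 36.27π²/2.5517² ≈ 54.978 (9× faster decay)
As t → ∞, higher modes decay exponentially faster. The n=1 mode dominates: T ~ c₁ sin(πx/2.5517) e^{-λ₁t}.
Decay rate: λ₁ = 4.03π²/2.5517² ≈ 6.109.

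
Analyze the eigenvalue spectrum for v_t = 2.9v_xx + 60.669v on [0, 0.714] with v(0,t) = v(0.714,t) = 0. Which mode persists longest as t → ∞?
Eigenvalues: λₙ = 2.9n²π²/0.714² - 60.669.
First three modes:
  n=1: λ₁ = 2.9π²/0.714² - 60.669 ≈ -4.525
  n=2: λ₂ = 11.6π²/0.714² - 60.669 ≈ 163.906
  n=3: λ₃ = 26.1π²/0.714² - 60.669 ≈ 444.625
Since 2.9π²/0.714² ≈ 56.144 < 60.669, λ₁ < 0.
The n=1 mode grows fastest (−λₙ is largest for n=1) → dominates.
Asymptotic: v ~ c₁ sin(πx/0.714) e^{4.525t} (exponential growth at rate −λ₁ ≈ 4.525).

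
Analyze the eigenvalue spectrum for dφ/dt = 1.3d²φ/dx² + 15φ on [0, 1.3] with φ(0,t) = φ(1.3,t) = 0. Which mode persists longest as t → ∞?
Eigenvalues: λₙ = 1.3n²π²/1.3² - 15.
First three modes:
  n=1: λ₁ = 1.3π²/1.3² - 15 ≈ -7.408
  n=2: λ₂ = 5.2π²/1.3² - 15 ≈ 15.368
  n=3: λ₃ = 11.7π²/1.3² - 15 ≈ 53.328
Since 1.3π²/1.3² ≈ 7.592 < 15, λ₁ < 0.
The n=1 mode grows fastest (−λₙ is largest for n=1) → dominates.
Asymptotic: φ ~ c₁ sin(πx/1.3) e^{7.408t} (exponential growth at rate −λ₁ ≈ 7.408).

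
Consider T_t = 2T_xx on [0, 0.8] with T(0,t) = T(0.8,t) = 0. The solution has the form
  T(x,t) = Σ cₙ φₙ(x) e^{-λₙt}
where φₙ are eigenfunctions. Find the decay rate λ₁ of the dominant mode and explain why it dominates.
Eigenvalues: λₙ = 2n²π²/0.8².
First three modes:
  n=1: λ₁ = 2π²/0.8² ≈ 30.843
  n=2: λ₂ = 8π²/0.8² ≈ 123.37 (4× faster decay)
  n=3: λ₃ = 18π²/0.8² ≈ 277.583 (9× faster decay)
As t → ∞, higher modes decay exponentially faster. The n=1 mode dominates: T ~ c₁ sin(πx/0.8) e^{-λ₁t}.
Decay rate: λ₁ = 2π²/0.8² ≈ 30.843.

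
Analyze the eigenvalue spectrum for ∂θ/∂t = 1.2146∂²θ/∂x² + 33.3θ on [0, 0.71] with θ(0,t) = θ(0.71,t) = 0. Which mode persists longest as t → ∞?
Eigenvalues: λₙ = 1.2146n²π²/0.71² - 33.3.
First three modes:
  n=1: λ₁ = 1.2146π²/0.71² - 33.3 ≈ -9.52
  n=2: λ₂ = 4.8584π²/0.71² - 33.3 ≈ 61.821
  n=3: λ₃ = 10.9314π²/0.71² - 33.3 ≈ 180.722
Since 1.2146π²/0.71² ≈ 23.78 < 33.3, λ₁ < 0.
The n=1 mode grows fastest (−λₙ is largest for n=1) → dominates.
Asymptotic: θ ~ c₁ sin(πx/0.71) e^{9.52t} (exponential growth at rate −λ₁ ≈ 9.52).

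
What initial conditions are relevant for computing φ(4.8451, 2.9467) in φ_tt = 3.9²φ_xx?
Domain of dependence: [-6.64703, 16.33723]. Signals travel at speed 3.9, so data within |x - 4.8451| ≤ 3.9·2.9467 = 11.49213 can reach the point.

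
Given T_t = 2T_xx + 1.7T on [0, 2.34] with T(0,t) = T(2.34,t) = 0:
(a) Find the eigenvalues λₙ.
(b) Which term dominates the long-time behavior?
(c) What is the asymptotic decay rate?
Eigenvalues: λₙ = 2n²π²/2.34² - 1.7.
First three modes:
  n=1: λ₁ = 2π²/2.34² - 1.7 ≈ 1.905
  n=2: λ₂ = 8π²/2.34² - 1.7 ≈ 12.72
  n=3: λ₃ = 18π²/2.34² - 1.7 ≈ 30.744
Since 2π²/2.34² ≈ 3.605 > 1.7, all λₙ > 0.
The n=1 mode decays slowest → dominates as t → ∞.
Asymptotic: T ~ c₁ sin(πx/2.34) e^{-λ₁t} with decay rate λ₁ ≈ 1.905.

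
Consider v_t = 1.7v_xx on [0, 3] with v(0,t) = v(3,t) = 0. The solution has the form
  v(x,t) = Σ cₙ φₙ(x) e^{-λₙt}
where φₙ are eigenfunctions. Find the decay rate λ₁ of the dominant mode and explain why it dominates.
Eigenvalues: λₙ = 1.7n²π²/3².
First three modes:
  n=1: λ₁ = 1.7π²/3² ≈ 1.864
  n=2: λ₂ = 6.8π²/3² ≈ 7.457 (4× faster decay)
  n=3: λ₃ = 15.3π²/3² ≈ 16.778 (9× faster decay)
As t → ∞, higher modes decay exponentially faster. The n=1 mode dominates: v ~ c₁ sin(πx/3) e^{-λ₁t}.
Decay rate: λ₁ = 1.7π²/3² ≈ 1.864.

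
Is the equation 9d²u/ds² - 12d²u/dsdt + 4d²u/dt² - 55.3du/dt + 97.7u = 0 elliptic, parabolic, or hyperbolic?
Computing B² - 4AC with A = 9, B = -12, C = 4: discriminant = 0 (zero). Answer: parabolic.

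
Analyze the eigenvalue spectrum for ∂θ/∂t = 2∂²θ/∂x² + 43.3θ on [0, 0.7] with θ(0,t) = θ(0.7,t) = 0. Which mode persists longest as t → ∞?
Eigenvalues: λₙ = 2n²π²/0.7² - 43.3.
First three modes:
  n=1: λ₁ = 2π²/0.7² - 43.3 ≈ -3.016
  n=2: λ₂ = 8π²/0.7² - 43.3 ≈ 117.836
  n=3: λ₃ = 18π²/0.7² - 43.3 ≈ 319.257
Since 2π²/0.7² ≈ 40.284 < 43.3, λ₁ < 0.
The n=1 mode grows fastest (−λₙ is largest for n=1) → dominates.
Asymptotic: θ ~ c₁ sin(πx/0.7) e^{3.016t} (exponential growth at rate −λ₁ ≈ 3.016).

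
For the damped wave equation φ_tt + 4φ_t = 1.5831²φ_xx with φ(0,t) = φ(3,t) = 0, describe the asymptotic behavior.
φ → 0. Damping (γ=4) dissipates energy; oscillations decay exponentially.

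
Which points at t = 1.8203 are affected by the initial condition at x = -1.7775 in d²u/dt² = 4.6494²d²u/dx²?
Domain of influence: [-10.24080282, 6.68580282]. Data at x = -1.7775 spreads outward at speed 4.6494.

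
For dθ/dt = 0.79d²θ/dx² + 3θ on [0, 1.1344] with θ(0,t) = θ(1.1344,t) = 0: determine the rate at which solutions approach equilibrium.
Eigenvalues: λₙ = 0.79n²π²/1.1344² - 3.
First three modes:
  n=1: λ₁ = 0.79π²/1.1344² - 3 ≈ 3.059
  n=2: λ₂ = 3.16π²/1.1344² - 3 ≈ 21.236
  n=3: λ₃ = 7.11π²/1.1344² - 3 ≈ 51.53
Since 0.79π²/1.1344² ≈ 6.059 > 3, all λₙ > 0.
The n=1 mode decays slowest → dominates as t → ∞.
Asymptotic: θ ~ c₁ sin(πx/1.1344) e^{-λ₁t} with decay rate λ₁ ≈ 3.059.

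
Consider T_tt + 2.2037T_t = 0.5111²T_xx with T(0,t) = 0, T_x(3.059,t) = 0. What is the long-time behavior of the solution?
As t → ∞, T → 0. Damping (γ=2.2037) dissipates energy; oscillations decay exponentially.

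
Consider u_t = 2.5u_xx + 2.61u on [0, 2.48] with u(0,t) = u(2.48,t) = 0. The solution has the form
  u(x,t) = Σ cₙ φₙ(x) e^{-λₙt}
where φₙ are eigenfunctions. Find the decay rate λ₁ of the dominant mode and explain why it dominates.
Eigenvalues: λₙ = 2.5n²π²/2.48² - 2.61.
First three modes:
  n=1: λ₁ = 2.5π²/2.48² - 2.61 ≈ 1.402
  n=2: λ₂ = 10π²/2.48² - 2.61 ≈ 13.437
  n=3: λ₃ = 22.5π²/2.48² - 2.61 ≈ 33.496
Since 2.5π²/2.48² ≈ 4.012 > 2.61, all λₙ > 0.
The n=1 mode decays slowest → dominates as t → ∞.
Asymptotic: u ~ c₁ sin(πx/2.48) e^{-λ₁t} with decay rate λ₁ ≈ 1.402.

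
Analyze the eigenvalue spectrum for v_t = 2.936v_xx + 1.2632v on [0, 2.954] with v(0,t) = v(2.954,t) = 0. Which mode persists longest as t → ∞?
Eigenvalues: λₙ = 2.936n²π²/2.954² - 1.2632.
First three modes:
  n=1: λ₁ = 2.936π²/2.954² - 1.2632 ≈ 2.058
  n=2: λ₂ = 11.744π²/2.954² - 1.2632 ≈ 12.02
  n=3: λ₃ = 26.424π²/2.954² - 1.2632 ≈ 28.623
Since 2.936π²/2.954² ≈ 3.321 > 1.2632, all λₙ > 0.
The n=1 mode decays slowest → dominates as t → ∞.
Asymptotic: v ~ c₁ sin(πx/2.954) e^{-λ₁t} with decay rate λ₁ ≈ 2.058.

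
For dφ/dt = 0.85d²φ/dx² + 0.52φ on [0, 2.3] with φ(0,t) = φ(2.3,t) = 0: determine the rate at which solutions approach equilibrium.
Eigenvalues: λₙ = 0.85n²π²/2.3² - 0.52.
First three modes:
  n=1: λ₁ = 0.85π²/2.3² - 0.52 ≈ 1.066
  n=2: λ₂ = 3.4π²/2.3² - 0.52 ≈ 5.823
  n=3: λ₃ = 7.65π²/2.3² - 0.52 ≈ 13.753
Since 0.85π²/2.3² ≈ 1.586 > 0.52, all λₙ > 0.
The n=1 mode decays slowest → dominates as t → ∞.
Asymptotic: φ ~ c₁ sin(πx/2.3) e^{-λ₁t} with decay rate λ₁ ≈ 1.066.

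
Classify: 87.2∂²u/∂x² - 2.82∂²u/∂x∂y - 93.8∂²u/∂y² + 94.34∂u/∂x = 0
Hyperbolic (discriminant = 32725.3924).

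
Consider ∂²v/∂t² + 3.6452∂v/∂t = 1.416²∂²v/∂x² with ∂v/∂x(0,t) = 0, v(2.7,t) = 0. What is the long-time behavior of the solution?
As t → ∞, v → 0. Damping (γ=3.6452) dissipates energy; oscillations decay exponentially.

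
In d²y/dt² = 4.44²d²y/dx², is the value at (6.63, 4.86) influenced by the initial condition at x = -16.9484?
No. The domain of dependence is [-14.9484, 28.2084], and -16.9484 is outside this interval.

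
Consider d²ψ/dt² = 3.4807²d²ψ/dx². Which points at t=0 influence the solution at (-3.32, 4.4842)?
Domain of dependence: [-18.92815494, 12.28815494]. Signals travel at speed 3.4807, so data within |x - -3.32| ≤ 3.4807·4.4842 = 15.60815494 can reach the point.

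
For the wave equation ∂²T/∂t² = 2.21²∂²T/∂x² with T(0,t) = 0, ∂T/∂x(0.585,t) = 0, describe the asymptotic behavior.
T oscillates (no decay). Energy is conserved; the solution oscillates indefinitely as standing waves.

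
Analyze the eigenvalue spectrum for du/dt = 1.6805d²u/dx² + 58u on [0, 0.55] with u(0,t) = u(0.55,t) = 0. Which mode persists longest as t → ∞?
Eigenvalues: λₙ = 1.6805n²π²/0.55² - 58.
First three modes:
  n=1: λ₁ = 1.6805π²/0.55² - 58 ≈ -3.171
  n=2: λ₂ = 6.722π²/0.55² - 58 ≈ 161.317
  n=3: λ₃ = 15.1245π²/0.55² - 58 ≈ 435.464
Since 1.6805π²/0.55² ≈ 54.829 < 58, λ₁ < 0.
The n=1 mode grows fastest (−λₙ is largest for n=1) → dominates.
Asymptotic: u ~ c₁ sin(πx/0.55) e^{3.171t} (exponential growth at rate −λ₁ ≈ 3.171).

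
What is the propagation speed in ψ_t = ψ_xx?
Infinite. The heat equation is parabolic, not hyperbolic, so disturbances propagate instantly.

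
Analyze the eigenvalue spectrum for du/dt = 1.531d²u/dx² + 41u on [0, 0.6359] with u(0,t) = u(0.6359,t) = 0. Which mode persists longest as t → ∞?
Eigenvalues: λₙ = 1.531n²π²/0.6359² - 41.
First three modes:
  n=1: λ₁ = 1.531π²/0.6359² - 41 ≈ -3.632
  n=2: λ₂ = 6.124π²/0.6359² - 41 ≈ 108.471
  n=3: λ₃ = 13.779π²/0.6359² - 41 ≈ 295.31
Since 1.531π²/0.6359² ≈ 37.368 < 41, λ₁ < 0.
The n=1 mode grows fastest (−λₙ is largest for n=1) → dominates.
Asymptotic: u ~ c₁ sin(πx/0.6359) e^{3.632t} (exponential growth at rate −λ₁ ≈ 3.632).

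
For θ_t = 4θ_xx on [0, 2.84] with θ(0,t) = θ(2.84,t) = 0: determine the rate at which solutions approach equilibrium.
Eigenvalues: λₙ = 4n²π²/2.84².
First three modes:
  n=1: λ₁ = 4π²/2.84² ≈ 4.895
  n=2: λ₂ = 16π²/2.84² ≈ 19.579 (4× faster decay)
  n=3: λ₃ = 36π²/2.84² ≈ 44.052 (9× faster decay)
As t → ∞, higher modes decay exponentially faster. The n=1 mode dominates: θ ~ c₁ sin(πx/2.84) e^{-λ₁t}.
Decay rate: λ₁ = 4π²/2.84² ≈ 4.895.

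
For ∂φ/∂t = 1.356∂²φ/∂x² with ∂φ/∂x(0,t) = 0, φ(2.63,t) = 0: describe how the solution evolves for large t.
φ → 0. Heat escapes through the Dirichlet boundary.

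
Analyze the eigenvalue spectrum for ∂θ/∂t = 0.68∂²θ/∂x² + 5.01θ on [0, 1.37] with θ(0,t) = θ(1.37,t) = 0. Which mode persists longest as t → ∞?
Eigenvalues: λₙ = 0.68n²π²/1.37² - 5.01.
First three modes:
  n=1: λ₁ = 0.68π²/1.37² - 5.01 ≈ -1.434
  n=2: λ₂ = 2.72π²/1.37² - 5.01 ≈ 9.293
  n=3: λ₃ = 6.12π²/1.37² - 5.01 ≈ 27.172
Since 0.68π²/1.37² ≈ 3.576 < 5.01, λ₁ < 0.
The n=1 mode grows fastest (−λₙ is largest for n=1) → dominates.
Asymptotic: θ ~ c₁ sin(πx/1.37) e^{1.434t} (exponential growth at rate −λ₁ ≈ 1.434).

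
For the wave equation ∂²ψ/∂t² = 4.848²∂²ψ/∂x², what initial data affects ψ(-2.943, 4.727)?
Domain of dependence: [-25.859496, 19.973496]. Signals travel at speed 4.848, so data within |x - -2.943| ≤ 4.848·4.727 = 22.916496 can reach the point.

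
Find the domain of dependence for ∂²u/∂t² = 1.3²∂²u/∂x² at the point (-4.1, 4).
Domain of dependence: [-9.3, 1.1]. Signals travel at speed 1.3, so data within |x - -4.1| ≤ 1.3·4 = 5.2 can reach the point.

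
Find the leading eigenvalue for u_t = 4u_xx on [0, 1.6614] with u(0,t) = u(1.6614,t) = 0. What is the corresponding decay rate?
Eigenvalues: λₙ = 4n²π²/1.6614².
First three modes:
  n=1: λ₁ = 4π²/1.6614² ≈ 14.302
  n=2: λ₂ = 16π²/1.6614² ≈ 57.21 (4× faster decay)
  n=3: λ₃ = 36π²/1.6614² ≈ 128.722 (9× faster decay)
As t → ∞, higher modes decay exponentially faster. The n=1 mode dominates: u ~ c₁ sin(πx/1.6614) e^{-λ₁t}.
Decay rate: λ₁ = 4π²/1.6614² ≈ 14.302.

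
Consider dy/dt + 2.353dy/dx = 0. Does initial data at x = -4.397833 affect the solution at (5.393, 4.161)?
Yes. The characteristic through (5.393, 4.161) passes through x = -4.397833.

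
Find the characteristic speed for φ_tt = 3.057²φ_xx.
Speed = 3.057. Information travels along characteristics x = x₀ ± 3.057t.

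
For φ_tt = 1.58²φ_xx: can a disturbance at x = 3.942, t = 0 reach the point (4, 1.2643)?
Yes. The domain of dependence is [2.002406, 5.997594], and 3.942 ∈ [2.002406, 5.997594].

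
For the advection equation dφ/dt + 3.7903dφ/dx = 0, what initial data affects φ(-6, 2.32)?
A single point: x = -14.793496. The characteristic through (-6, 2.32) is x - 3.7903t = const, so x = -6 - 3.7903·2.32 = -14.793496.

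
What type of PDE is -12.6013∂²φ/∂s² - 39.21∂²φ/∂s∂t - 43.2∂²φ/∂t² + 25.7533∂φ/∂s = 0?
With A = -12.6013, B = -39.21, C = -43.2, the discriminant is -640.08054. This is an elliptic PDE.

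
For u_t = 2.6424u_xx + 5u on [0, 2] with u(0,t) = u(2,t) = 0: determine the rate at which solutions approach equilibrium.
Eigenvalues: λₙ = 2.6424n²π²/2² - 5.
First three modes:
  n=1: λ₁ = 2.6424π²/2² - 5 ≈ 1.52
  n=2: λ₂ = 10.5696π²/2² - 5 ≈ 21.079
  n=3: λ₃ = 23.7816π²/2² - 5 ≈ 53.679
Since 2.6424π²/2² ≈ 6.52 > 5, all λₙ > 0.
The n=1 mode decays slowest → dominates as t → ∞.
Asymptotic: u ~ c₁ sin(πx/2) e^{-λ₁t} with decay rate λ₁ ≈ 1.52.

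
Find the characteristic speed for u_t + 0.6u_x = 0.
Speed = 0.6. Information travels along x - 0.6t = const (rightward).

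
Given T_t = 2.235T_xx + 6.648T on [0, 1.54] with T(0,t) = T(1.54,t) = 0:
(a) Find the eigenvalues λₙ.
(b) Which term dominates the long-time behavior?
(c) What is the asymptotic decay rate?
Eigenvalues: λₙ = 2.235n²π²/1.54² - 6.648.
First three modes:
  n=1: λ₁ = 2.235π²/1.54² - 6.648 ≈ 2.653
  n=2: λ₂ = 8.94π²/1.54² - 6.648 ≈ 30.557
  n=3: λ₃ = 20.115π²/1.54² - 6.648 ≈ 77.062
Since 2.235π²/1.54² ≈ 9.301 > 6.648, all λₙ > 0.
The n=1 mode decays slowest → dominates as t → ∞.
Asymptotic: T ~ c₁ sin(πx/1.54) e^{-λ₁t} with decay rate λ₁ ≈ 2.653.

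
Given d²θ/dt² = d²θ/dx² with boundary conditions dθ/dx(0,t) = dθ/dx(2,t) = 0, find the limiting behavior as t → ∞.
θ oscillates about a mean that drifts linearly in t (generically unbounded; no decay). There is no damping, so the nonconstant modes persist as standing waves (energy conserved, no decay). But with Neumann conditions at both ends the constant mode has eigenvalue 0: the spatial mean M(t) of θ satisfies M'' = 0, so M(t) = M(0) + M'(0)·t. Unless the initial velocity has zero mean (∫θ_t(x,0)dx = 0), the solution grows linearly in t (unbounded, though not exponentially); if it does have zero mean, the solution stays bounded and simply oscillates.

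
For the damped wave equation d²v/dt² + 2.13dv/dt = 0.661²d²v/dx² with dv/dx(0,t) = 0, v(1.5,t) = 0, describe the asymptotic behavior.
v → 0. Damping (γ=2.13) dissipates energy; oscillations decay exponentially.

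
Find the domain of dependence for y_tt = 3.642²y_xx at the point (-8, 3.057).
Domain of dependence: [-19.133594, 3.133594]. Signals travel at speed 3.642, so data within |x - -8| ≤ 3.642·3.057 = 11.133594 can reach the point.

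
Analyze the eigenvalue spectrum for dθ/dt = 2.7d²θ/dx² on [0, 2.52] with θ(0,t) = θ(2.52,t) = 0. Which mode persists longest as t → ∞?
Eigenvalues: λₙ = 2.7n²π²/2.52².
First three modes:
  n=1: λ₁ = 2.7π²/2.52² ≈ 4.196
  n=2: λ₂ = 10.8π²/2.52² ≈ 16.785 (4× faster decay)
  n=3: λ₃ = 24.3π²/2.52² ≈ 37.766 (9× faster decay)
As t → ∞, higher modes decay exponentially faster. The n=1 mode dominates: θ ~ c₁ sin(πx/2.52) e^{-λ₁t}.
Decay rate: λ₁ = 2.7π²/2.52² ≈ 4.196.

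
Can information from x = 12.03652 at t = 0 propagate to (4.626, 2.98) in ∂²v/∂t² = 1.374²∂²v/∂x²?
No. The domain of dependence is [0.53148, 8.72052], and 12.03652 is outside this interval.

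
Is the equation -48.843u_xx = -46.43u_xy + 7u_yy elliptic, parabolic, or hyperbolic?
Rewriting in standard form: -48.843u_xx + 46.43u_xy - 7u_yy = 0. Computing B² - 4AC with A = -48.843, B = 46.43, C = -7: discriminant = 788.1409 (positive). Answer: hyperbolic.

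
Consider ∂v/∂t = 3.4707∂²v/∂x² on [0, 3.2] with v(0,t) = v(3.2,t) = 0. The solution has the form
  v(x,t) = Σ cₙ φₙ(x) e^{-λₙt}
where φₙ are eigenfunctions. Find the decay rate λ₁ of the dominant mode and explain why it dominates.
Eigenvalues: λₙ = 3.4707n²π²/3.2².
First three modes:
  n=1: λ₁ = 3.4707π²/3.2² ≈ 3.345
  n=2: λ₂ = 13.8828π²/3.2² ≈ 13.381 (4× faster decay)
  n=3: λ₃ = 31.2363π²/3.2² ≈ 30.106 (9× faster decay)
As t → ∞, higher modes decay exponentially faster. The n=1 mode dominates: v ~ c₁ sin(πx/3.2) e^{-λ₁t}.
Decay rate: λ₁ = 3.4707π²/3.2² ≈ 3.345.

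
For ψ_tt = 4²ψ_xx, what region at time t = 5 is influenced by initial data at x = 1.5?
Domain of influence: [-18.5, 21.5]. Data at x = 1.5 spreads outward at speed 4.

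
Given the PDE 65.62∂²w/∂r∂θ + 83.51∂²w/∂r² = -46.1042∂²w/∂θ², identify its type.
Rewriting in standard form: 83.51∂²w/∂r² + 65.62∂²w/∂r∂θ + 46.1042∂²w/∂θ² = 0. The second-order coefficients are A = 83.51, B = 65.62, C = 46.1042. Since B² - 4AC = -11094.662568 < 0, this is an elliptic PDE.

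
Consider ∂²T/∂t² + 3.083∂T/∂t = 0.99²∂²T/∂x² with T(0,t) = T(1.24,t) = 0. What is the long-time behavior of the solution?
As t → ∞, T → 0. Damping (γ=3.083) dissipates energy; oscillations decay exponentially.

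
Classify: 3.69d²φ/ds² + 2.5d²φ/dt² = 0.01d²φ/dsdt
Rewriting in standard form: 3.69d²φ/ds² - 0.01d²φ/dsdt + 2.5d²φ/dt² = 0. Elliptic (discriminant = -36.8999).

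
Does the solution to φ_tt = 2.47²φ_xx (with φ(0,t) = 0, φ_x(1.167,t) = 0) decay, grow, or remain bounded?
φ oscillates (no decay). Energy is conserved; the solution oscillates indefinitely as standing waves.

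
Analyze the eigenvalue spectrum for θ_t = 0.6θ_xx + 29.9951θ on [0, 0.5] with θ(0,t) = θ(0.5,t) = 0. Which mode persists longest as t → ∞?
Eigenvalues: λₙ = 0.6n²π²/0.5² - 29.9951.
First three modes:
  n=1: λ₁ = 0.6π²/0.5² - 29.9951 ≈ -6.308
  n=2: λ₂ = 2.4π²/0.5² - 29.9951 ≈ 64.753
  n=3: λ₃ = 5.4π²/0.5² - 29.9951 ≈ 183.188
Since 0.6π²/0.5² ≈ 23.687 < 29.9951, λ₁ < 0.
The n=1 mode grows fastest (−λₙ is largest for n=1) → dominates.
Asymptotic: θ ~ c₁ sin(πx/0.5) e^{6.308t} (exponential growth at rate −λ₁ ≈ 6.308).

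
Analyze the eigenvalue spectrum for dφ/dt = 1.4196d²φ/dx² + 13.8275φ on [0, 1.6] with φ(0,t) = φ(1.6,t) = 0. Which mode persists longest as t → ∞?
Eigenvalues: λₙ = 1.4196n²π²/1.6² - 13.8275.
First three modes:
  n=1: λ₁ = 1.4196π²/1.6² - 13.8275 ≈ -8.354
  n=2: λ₂ = 5.6784π²/1.6² - 13.8275 ≈ 8.065
  n=3: λ₃ = 12.7764π²/1.6² - 13.8275 ≈ 35.43
Since 1.4196π²/1.6² ≈ 5.473 < 13.8275, λ₁ < 0.
The n=1 mode grows fastest (−λₙ is largest for n=1) → dominates.
Asymptotic: φ ~ c₁ sin(πx/1.6) e^{8.354t} (exponential growth at rate −λ₁ ≈ 8.354).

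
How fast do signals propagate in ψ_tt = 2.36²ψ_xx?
Speed = 2.36. Information travels along characteristics x = x₀ ± 2.36t.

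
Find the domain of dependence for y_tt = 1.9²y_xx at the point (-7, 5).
Domain of dependence: [-16.5, 2.5]. Signals travel at speed 1.9, so data within |x - -7| ≤ 1.9·5 = 9.5 can reach the point.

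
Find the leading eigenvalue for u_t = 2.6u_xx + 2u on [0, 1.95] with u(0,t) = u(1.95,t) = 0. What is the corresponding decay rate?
Eigenvalues: λₙ = 2.6n²π²/1.95² - 2.
First three modes:
  n=1: λ₁ = 2.6π²/1.95² - 2 ≈ 4.748
  n=2: λ₂ = 10.4π²/1.95² - 2 ≈ 24.994
  n=3: λ₃ = 23.4π²/1.95² - 2 ≈ 58.736
Since 2.6π²/1.95² ≈ 6.748 > 2, all λₙ > 0.
The n=1 mode decays slowest → dominates as t → ∞.
Asymptotic: u ~ c₁ sin(πx/1.95) e^{-λ₁t} with decay rate λ₁ ≈ 4.748.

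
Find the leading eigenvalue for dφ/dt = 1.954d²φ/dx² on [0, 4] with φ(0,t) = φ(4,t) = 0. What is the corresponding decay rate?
Eigenvalues: λₙ = 1.954n²π²/4².
First three modes:
  n=1: λ₁ = 1.954π²/4² ≈ 1.205
  n=2: λ₂ = 7.816π²/4² ≈ 4.821 (4× faster decay)
  n=3: λ₃ = 17.586π²/4² ≈ 10.848 (9× faster decay)
As t → ∞, higher modes decay exponentially faster. The n=1 mode dominates: φ ~ c₁ sin(πx/4) e^{-λ₁t}.
Decay rate: λ₁ = 1.954π²/4² ≈ 1.205.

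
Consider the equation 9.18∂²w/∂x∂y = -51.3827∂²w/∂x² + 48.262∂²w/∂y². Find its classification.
Rewriting in standard form: 51.3827∂²w/∂x² + 9.18∂²w/∂x∂y - 48.262∂²w/∂y² = 0. Hyperbolic. (A = 51.3827, B = 9.18, C = -48.262 gives B² - 4AC = 10003.5998696.)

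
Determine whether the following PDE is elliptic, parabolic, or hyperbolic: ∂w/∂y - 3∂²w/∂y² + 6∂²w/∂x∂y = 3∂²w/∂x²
Rewriting in standard form: -3∂²w/∂x² + 6∂²w/∂x∂y - 3∂²w/∂y² + ∂w/∂y = 0. Coefficients: A = -3, B = 6, C = -3. B² - 4AC = 0, which is zero, so the equation is parabolic.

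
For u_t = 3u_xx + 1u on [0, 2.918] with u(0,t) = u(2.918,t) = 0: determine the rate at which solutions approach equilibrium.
Eigenvalues: λₙ = 3n²π²/2.918² - 1.
First three modes:
  n=1: λ₁ = 3π²/2.918² - 1 ≈ 2.477
  n=2: λ₂ = 12π²/2.918² - 1 ≈ 12.909
  n=3: λ₃ = 27π²/2.918² - 1 ≈ 30.296
Since 3π²/2.918² ≈ 3.477 > 1, all λₙ > 0.
The n=1 mode decays slowest → dominates as t → ∞.
Asymptotic: u ~ c₁ sin(πx/2.918) e^{-λ₁t} with decay rate λ₁ ≈ 2.477.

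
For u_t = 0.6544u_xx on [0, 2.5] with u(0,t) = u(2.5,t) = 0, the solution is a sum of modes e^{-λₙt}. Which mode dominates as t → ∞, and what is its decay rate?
Eigenvalues: λₙ = 0.6544n²π²/2.5².
First three modes:
  n=1: λ₁ = 0.6544π²/2.5² ≈ 1.033
  n=2: λ₂ = 2.6176π²/2.5² ≈ 4.134 (4× faster decay)
  n=3: λ₃ = 5.8896π²/2.5² ≈ 9.3 (9× faster decay)
As t → ∞, higher modes decay exponentially faster. The n=1 mode dominates: u ~ c₁ sin(πx/2.5) e^{-λ₁t}.
Decay rate: λ₁ = 0.6544π²/2.5² ≈ 1.033.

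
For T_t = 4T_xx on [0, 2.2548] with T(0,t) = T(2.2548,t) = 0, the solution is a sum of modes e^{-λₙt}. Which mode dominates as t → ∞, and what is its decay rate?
Eigenvalues: λₙ = 4n²π²/2.2548².
First three modes:
  n=1: λ₁ = 4π²/2.2548² ≈ 7.765
  n=2: λ₂ = 16π²/2.2548² ≈ 31.06 (4× faster decay)
  n=3: λ₃ = 36π²/2.2548² ≈ 69.885 (9× faster decay)
As t → ∞, higher modes decay exponentially faster. The n=1 mode dominates: T ~ c₁ sin(πx/2.2548) e^{-λ₁t}.
Decay rate: λ₁ = 4π²/2.2548² ≈ 7.765.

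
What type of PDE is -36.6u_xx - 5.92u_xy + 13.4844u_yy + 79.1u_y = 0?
With A = -36.6, B = -5.92, C = 13.4844, the discriminant is 2009.16256. This is a hyperbolic PDE.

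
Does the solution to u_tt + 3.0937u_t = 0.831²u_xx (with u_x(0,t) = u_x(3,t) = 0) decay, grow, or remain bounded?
u → constant (steady state). Damping (γ=3.0937) dissipates the nonconstant modes; with Neumann BCs the spatial average obeys M''+γM'=0 and tends to a finite limit.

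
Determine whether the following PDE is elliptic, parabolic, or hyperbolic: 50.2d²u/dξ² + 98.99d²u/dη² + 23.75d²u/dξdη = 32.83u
Rewriting in standard form: 50.2d²u/dξ² + 23.75d²u/dξdη + 98.99d²u/dη² - 32.83u = 0. Coefficients: A = 50.2, B = 23.75, C = 98.99. B² - 4AC = -19313.1295, which is negative, so the equation is elliptic.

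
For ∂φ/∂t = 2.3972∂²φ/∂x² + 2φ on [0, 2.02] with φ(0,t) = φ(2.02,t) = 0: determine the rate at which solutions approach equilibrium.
Eigenvalues: λₙ = 2.3972n²π²/2.02² - 2.
First three modes:
  n=1: λ₁ = 2.3972π²/2.02² - 2 ≈ 3.798
  n=2: λ₂ = 9.5888π²/2.02² - 2 ≈ 21.193
  n=3: λ₃ = 21.5748π²/2.02² - 2 ≈ 50.185
Since 2.3972π²/2.02² ≈ 5.798 > 2, all λₙ > 0.
The n=1 mode decays slowest → dominates as t → ∞.
Asymptotic: φ ~ c₁ sin(πx/2.02) e^{-λ₁t} with decay rate λ₁ ≈ 3.798.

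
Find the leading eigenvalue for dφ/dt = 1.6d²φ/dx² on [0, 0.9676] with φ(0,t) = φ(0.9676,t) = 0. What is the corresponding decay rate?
Eigenvalues: λₙ = 1.6n²π²/0.9676².
First three modes:
  n=1: λ₁ = 1.6π²/0.9676² ≈ 16.867
  n=2: λ₂ = 6.4π²/0.9676² ≈ 67.466 (4× faster decay)
  n=3: λ₃ = 14.4π²/0.9676² ≈ 151.8 (9× faster decay)
As t → ∞, higher modes decay exponentially faster. The n=1 mode dominates: φ ~ c₁ sin(πx/0.9676) e^{-λ₁t}.
Decay rate: λ₁ = 1.6π²/0.9676² ≈ 16.867.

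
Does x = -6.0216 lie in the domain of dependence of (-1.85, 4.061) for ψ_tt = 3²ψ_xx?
Yes. The domain of dependence is [-14.033, 10.333], and -6.0216 ∈ [-14.033, 10.333].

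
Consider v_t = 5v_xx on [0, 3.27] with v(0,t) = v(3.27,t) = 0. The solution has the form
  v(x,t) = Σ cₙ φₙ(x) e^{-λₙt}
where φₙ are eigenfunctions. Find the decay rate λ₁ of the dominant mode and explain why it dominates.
Eigenvalues: λₙ = 5n²π²/3.27².
First three modes:
  n=1: λ₁ = 5π²/3.27² ≈ 4.615
  n=2: λ₂ = 20π²/3.27² ≈ 18.46 (4× faster decay)
  n=3: λ₃ = 45π²/3.27² ≈ 41.535 (9× faster decay)
As t → ∞, higher modes decay exponentially faster. The n=1 mode dominates: v ~ c₁ sin(πx/3.27) e^{-λ₁t}.
Decay rate: λ₁ = 5π²/3.27² ≈ 4.615.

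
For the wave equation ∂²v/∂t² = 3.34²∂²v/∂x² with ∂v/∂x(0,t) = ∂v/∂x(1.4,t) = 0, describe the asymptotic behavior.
v oscillates about a mean that drifts linearly in t (generically unbounded; no decay). There is no damping, so the nonconstant modes persist as standing waves (energy conserved, no decay). But with Neumann conditions at both ends the constant mode has eigenvalue 0: the spatial mean M(t) of v satisfies M'' = 0, so M(t) = M(0) + M'(0)·t. Unless the initial velocity has zero mean (∫v_t(x,0)dx = 0), the solution grows linearly in t (unbounded, though not exponentially); if it does have zero mean, the solution stays bounded and simply oscillates.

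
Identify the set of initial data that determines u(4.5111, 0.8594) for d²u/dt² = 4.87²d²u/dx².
Domain of dependence: [0.325822, 8.696378]. Signals travel at speed 4.87, so data within |x - 4.5111| ≤ 4.87·0.8594 = 4.185278 can reach the point.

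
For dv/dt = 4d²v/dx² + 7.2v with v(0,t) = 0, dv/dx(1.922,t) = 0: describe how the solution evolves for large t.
v grows unboundedly. Reaction dominates diffusion (r=7.2 > κπ²/(4L²)≈2.67); solution grows exponentially.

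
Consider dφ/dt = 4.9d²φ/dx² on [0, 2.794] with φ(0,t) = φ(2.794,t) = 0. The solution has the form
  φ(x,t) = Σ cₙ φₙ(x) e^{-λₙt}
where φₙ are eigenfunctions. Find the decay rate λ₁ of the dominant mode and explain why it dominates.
Eigenvalues: λₙ = 4.9n²π²/2.794².
First three modes:
  n=1: λ₁ = 4.9π²/2.794² ≈ 6.195
  n=2: λ₂ = 19.6π²/2.794² ≈ 24.78 (4× faster decay)
  n=3: λ₃ = 44.1π²/2.794² ≈ 55.755 (9× faster decay)
As t → ∞, higher modes decay exponentially faster. The n=1 mode dominates: φ ~ c₁ sin(πx/2.794) e^{-λ₁t}.
Decay rate: λ₁ = 4.9π²/2.794² ≈ 6.195.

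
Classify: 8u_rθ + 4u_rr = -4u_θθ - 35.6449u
Rewriting in standard form: 4u_rr + 8u_rθ + 4u_θθ + 35.6449u = 0. Parabolic (discriminant = 0).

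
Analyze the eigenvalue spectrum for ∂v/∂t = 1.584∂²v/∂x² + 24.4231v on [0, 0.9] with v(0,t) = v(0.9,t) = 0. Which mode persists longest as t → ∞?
Eigenvalues: λₙ = 1.584n²π²/0.9² - 24.4231.
First three modes:
  n=1: λ₁ = 1.584π²/0.9² - 24.4231 ≈ -5.123
  n=2: λ₂ = 6.336π²/0.9² - 24.4231 ≈ 52.779
  n=3: λ₃ = 14.256π²/0.9² - 24.4231 ≈ 149.282
Since 1.584π²/0.9² ≈ 19.301 < 24.4231, λ₁ < 0.
The n=1 mode grows fastest (−λₙ is largest for n=1) → dominates.
Asymptotic: v ~ c₁ sin(πx/0.9) e^{5.123t} (exponential growth at rate −λ₁ ≈ 5.123).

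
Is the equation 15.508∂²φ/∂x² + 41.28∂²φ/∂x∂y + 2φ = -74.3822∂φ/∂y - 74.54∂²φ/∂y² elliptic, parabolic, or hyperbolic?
Rewriting in standard form: 15.508∂²φ/∂x² + 41.28∂²φ/∂x∂y + 74.54∂²φ/∂y² + 74.3822∂φ/∂y + 2φ = 0. Computing B² - 4AC with A = 15.508, B = 41.28, C = 74.54: discriminant = -2919.82688 (negative). Answer: elliptic.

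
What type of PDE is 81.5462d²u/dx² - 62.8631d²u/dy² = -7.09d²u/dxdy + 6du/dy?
Rewriting in standard form: 81.5462d²u/dx² + 7.09d²u/dxdy - 62.8631d²u/dy² - 6du/dy = 0. With A = 81.5462, B = 7.09, C = -62.8631, the discriminant is 20555.25580088. This is a hyperbolic PDE.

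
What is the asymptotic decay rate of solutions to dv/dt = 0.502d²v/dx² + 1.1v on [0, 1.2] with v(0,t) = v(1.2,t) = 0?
Eigenvalues: λₙ = 0.502n²π²/1.2² - 1.1.
First three modes:
  n=1: λ₁ = 0.502π²/1.2² - 1.1 ≈ 2.341
  n=2: λ₂ = 2.008π²/1.2² - 1.1 ≈ 12.663
  n=3: λ₃ = 4.518π²/1.2² - 1.1 ≈ 29.866
Since 0.502π²/1.2² ≈ 3.441 > 1.1, all λₙ > 0.
The n=1 mode decays slowest → dominates as t → ∞.
Asymptotic: v ~ c₁ sin(πx/1.2) e^{-λ₁t} with decay rate λ₁ ≈ 2.341.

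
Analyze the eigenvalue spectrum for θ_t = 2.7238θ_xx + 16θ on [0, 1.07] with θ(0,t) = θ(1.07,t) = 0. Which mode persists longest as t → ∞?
Eigenvalues: λₙ = 2.7238n²π²/1.07² - 16.
First three modes:
  n=1: λ₁ = 2.7238π²/1.07² - 16 ≈ 7.481
  n=2: λ₂ = 10.8952π²/1.07² - 16 ≈ 77.922
  n=3: λ₃ = 24.5142π²/1.07² - 16 ≈ 195.325
Since 2.7238π²/1.07² ≈ 23.481 > 16, all λₙ > 0.
The n=1 mode decays slowest → dominates as t → ∞.
Asymptotic: θ ~ c₁ sin(πx/1.07) e^{-λ₁t} with decay rate λ₁ ≈ 7.481.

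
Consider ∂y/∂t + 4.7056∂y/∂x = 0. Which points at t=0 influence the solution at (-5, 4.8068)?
A single point: x = -27.61887808. The characteristic through (-5, 4.8068) is x - 4.7056t = const, so x = -5 - 4.7056·4.8068 = -27.61887808.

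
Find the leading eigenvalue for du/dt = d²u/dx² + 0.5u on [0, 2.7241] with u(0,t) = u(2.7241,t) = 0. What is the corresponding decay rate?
Eigenvalues: λₙ = n²π²/2.7241² - 0.5.
First three modes:
  n=1: λ₁ = π²/2.7241² - 0.5 ≈ 0.83
  n=2: λ₂ = 4π²/2.7241² - 0.5 ≈ 4.82
  n=3: λ₃ = 9π²/2.7241² - 0.5 ≈ 11.47
Since π²/2.7241² ≈ 1.33 > 0.5, all λₙ > 0.
The n=1 mode decays slowest → dominates as t → ∞.
Asymptotic: u ~ c₁ sin(πx/2.7241) e^{-λ₁t} with decay rate λ₁ ≈ 0.83.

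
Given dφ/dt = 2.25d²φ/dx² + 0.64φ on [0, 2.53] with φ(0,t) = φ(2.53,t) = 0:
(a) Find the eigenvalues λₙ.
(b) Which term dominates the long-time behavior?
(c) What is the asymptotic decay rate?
Eigenvalues: λₙ = 2.25n²π²/2.53² - 0.64.
First three modes:
  n=1: λ₁ = 2.25π²/2.53² - 0.64 ≈ 2.829
  n=2: λ₂ = 9π²/2.53² - 0.64 ≈ 13.237
  n=3: λ₃ = 20.25π²/2.53² - 0.64 ≈ 30.584
Since 2.25π²/2.53² ≈ 3.469 > 0.64, all λₙ > 0.
The n=1 mode decays slowest → dominates as t → ∞.
Asymptotic: φ ~ c₁ sin(πx/2.53) e^{-λ₁t} with decay rate λ₁ ≈ 2.829.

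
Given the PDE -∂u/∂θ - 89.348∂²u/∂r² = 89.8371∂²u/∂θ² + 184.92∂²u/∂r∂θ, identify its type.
Rewriting in standard form: -89.348∂²u/∂r² - 184.92∂²u/∂r∂θ - 89.8371∂²u/∂θ² - ∂u/∂θ = 0. The second-order coefficients are A = -89.348, B = -184.92, C = -89.8371. Since B² - 4AC = 2088.3455568 > 0, this is a hyperbolic PDE.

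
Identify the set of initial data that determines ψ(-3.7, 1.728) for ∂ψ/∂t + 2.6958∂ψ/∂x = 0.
A single point: x = -8.3583424. The characteristic through (-3.7, 1.728) is x - 2.6958t = const, so x = -3.7 - 2.6958·1.728 = -8.3583424.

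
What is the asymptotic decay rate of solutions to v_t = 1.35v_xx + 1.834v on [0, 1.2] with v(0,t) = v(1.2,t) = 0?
Eigenvalues: λₙ = 1.35n²π²/1.2² - 1.834.
First three modes:
  n=1: λ₁ = 1.35π²/1.2² - 1.834 ≈ 7.419
  n=2: λ₂ = 5.4π²/1.2² - 1.834 ≈ 35.177
  n=3: λ₃ = 12.15π²/1.2² - 1.834 ≈ 81.441
Since 1.35π²/1.2² ≈ 9.253 > 1.834, all λₙ > 0.
The n=1 mode decays slowest → dominates as t → ∞.
Asymptotic: v ~ c₁ sin(πx/1.2) e^{-λ₁t} with decay rate λ₁ ≈ 7.419.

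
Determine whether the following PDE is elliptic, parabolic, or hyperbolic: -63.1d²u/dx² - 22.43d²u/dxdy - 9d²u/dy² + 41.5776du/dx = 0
Coefficients: A = -63.1, B = -22.43, C = -9. B² - 4AC = -1768.4951, which is negative, so the equation is elliptic.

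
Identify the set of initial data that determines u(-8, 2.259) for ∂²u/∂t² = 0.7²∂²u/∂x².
Domain of dependence: [-9.5813, -6.4187]. Signals travel at speed 0.7, so data within |x - -8| ≤ 0.7·2.259 = 1.5813 can reach the point.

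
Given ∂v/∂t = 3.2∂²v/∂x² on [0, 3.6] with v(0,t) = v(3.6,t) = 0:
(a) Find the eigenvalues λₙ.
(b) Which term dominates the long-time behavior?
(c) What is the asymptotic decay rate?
Eigenvalues: λₙ = 3.2n²π²/3.6².
First three modes:
  n=1: λ₁ = 3.2π²/3.6² ≈ 2.437
  n=2: λ₂ = 12.8π²/3.6² ≈ 9.748 (4× faster decay)
  n=3: λ₃ = 28.8π²/3.6² ≈ 21.932 (9× faster decay)
As t → ∞, higher modes decay exponentially faster. The n=1 mode dominates: v ~ c₁ sin(πx/3.6) e^{-λ₁t}.
Decay rate: λ₁ = 3.2π²/3.6² ≈ 2.437.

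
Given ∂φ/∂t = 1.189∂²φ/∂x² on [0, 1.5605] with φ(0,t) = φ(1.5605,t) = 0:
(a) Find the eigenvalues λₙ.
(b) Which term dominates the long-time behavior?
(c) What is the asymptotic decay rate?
Eigenvalues: λₙ = 1.189n²π²/1.5605².
First three modes:
  n=1: λ₁ = 1.189π²/1.5605² ≈ 4.819
  n=2: λ₂ = 4.756π²/1.5605² ≈ 19.276 (4× faster decay)
  n=3: λ₃ = 10.701π²/1.5605² ≈ 43.371 (9× faster decay)
As t → ∞, higher modes decay exponentially faster. The n=1 mode dominates: φ ~ c₁ sin(πx/1.5605) e^{-λ₁t}.
Decay rate: λ₁ = 1.189π²/1.5605² ≈ 4.819.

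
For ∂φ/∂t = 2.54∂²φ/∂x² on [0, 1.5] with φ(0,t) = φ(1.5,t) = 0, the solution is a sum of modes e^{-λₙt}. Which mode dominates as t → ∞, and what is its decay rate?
Eigenvalues: λₙ = 2.54n²π²/1.5².
First three modes:
  n=1: λ₁ = 2.54π²/1.5² ≈ 11.142
  n=2: λ₂ = 10.16π²/1.5² ≈ 44.567 (4× faster decay)
  n=3: λ₃ = 22.86π²/1.5² ≈ 100.275 (9× faster decay)
As t → ∞, higher modes decay exponentially faster. The n=1 mode dominates: φ ~ c₁ sin(πx/1.5) e^{-λ₁t}.
Decay rate: λ₁ = 2.54π²/1.5² ≈ 11.142.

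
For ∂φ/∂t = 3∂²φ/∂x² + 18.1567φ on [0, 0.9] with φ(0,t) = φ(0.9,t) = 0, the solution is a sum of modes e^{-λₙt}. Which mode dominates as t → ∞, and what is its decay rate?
Eigenvalues: λₙ = 3n²π²/0.9² - 18.1567.
First three modes:
  n=1: λ₁ = 3π²/0.9² - 18.1567 ≈ 18.397
  n=2: λ₂ = 12π²/0.9² - 18.1567 ≈ 128.06
  n=3: λ₃ = 27π²/0.9² - 18.1567 ≈ 310.83
Since 3π²/0.9² ≈ 36.554 > 18.1567, all λₙ > 0.
The n=1 mode decays slowest → dominates as t → ∞.
Asymptotic: φ ~ c₁ sin(πx/0.9) e^{-λ₁t} with decay rate λ₁ ≈ 18.397.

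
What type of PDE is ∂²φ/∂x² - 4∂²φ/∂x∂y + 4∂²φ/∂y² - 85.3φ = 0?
With A = 1, B = -4, C = 4, the discriminant is 0. This is a parabolic PDE.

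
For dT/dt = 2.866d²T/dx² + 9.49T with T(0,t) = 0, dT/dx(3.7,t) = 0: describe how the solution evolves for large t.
T grows unboundedly. Reaction dominates diffusion (r=9.49 > κπ²/(4L²)≈0.52); solution grows exponentially.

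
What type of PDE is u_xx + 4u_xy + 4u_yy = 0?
With A = 1, B = 4, C = 4, the discriminant is 0. This is a parabolic PDE.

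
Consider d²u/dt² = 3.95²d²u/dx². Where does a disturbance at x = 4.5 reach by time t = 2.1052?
Domain of influence: [-3.81554, 12.81554]. Data at x = 4.5 spreads outward at speed 3.95.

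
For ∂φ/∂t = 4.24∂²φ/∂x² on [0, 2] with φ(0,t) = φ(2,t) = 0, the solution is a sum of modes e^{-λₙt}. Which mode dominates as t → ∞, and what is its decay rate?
Eigenvalues: λₙ = 4.24n²π²/2².
First three modes:
  n=1: λ₁ = 4.24π²/2² ≈ 10.462
  n=2: λ₂ = 16.96π²/2² ≈ 41.847 (4× faster decay)
  n=3: λ₃ = 38.16π²/2² ≈ 94.156 (9× faster decay)
As t → ∞, higher modes decay exponentially faster. The n=1 mode dominates: φ ~ c₁ sin(πx/2) e^{-λ₁t}.
Decay rate: λ₁ = 4.24π²/2² ≈ 10.462.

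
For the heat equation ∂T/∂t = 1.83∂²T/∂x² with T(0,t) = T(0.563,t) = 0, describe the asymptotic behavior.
T → 0. Heat diffuses out through both boundaries.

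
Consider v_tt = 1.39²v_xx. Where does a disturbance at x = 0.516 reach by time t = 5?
Domain of influence: [-6.434, 7.466]. Data at x = 0.516 spreads outward at speed 1.39.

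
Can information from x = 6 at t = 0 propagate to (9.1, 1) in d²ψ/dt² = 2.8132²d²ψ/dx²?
No. The domain of dependence is [6.2868, 11.9132], and 6 is outside this interval.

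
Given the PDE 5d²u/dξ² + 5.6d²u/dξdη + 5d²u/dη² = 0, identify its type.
The second-order coefficients are A = 5, B = 5.6, C = 5. Since B² - 4AC = -68.64 < 0, this is an elliptic PDE.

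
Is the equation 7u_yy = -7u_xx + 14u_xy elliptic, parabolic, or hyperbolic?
Rewriting in standard form: 7u_xx - 14u_xy + 7u_yy = 0. Computing B² - 4AC with A = 7, B = -14, C = 7: discriminant = 0 (zero). Answer: parabolic.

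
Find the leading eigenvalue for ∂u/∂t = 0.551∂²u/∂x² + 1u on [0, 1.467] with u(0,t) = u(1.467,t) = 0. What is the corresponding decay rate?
Eigenvalues: λₙ = 0.551n²π²/1.467² - 1.
First three modes:
  n=1: λ₁ = 0.551π²/1.467² - 1 ≈ 1.527
  n=2: λ₂ = 2.204π²/1.467² - 1 ≈ 9.108
  n=3: λ₃ = 4.959π²/1.467² - 1 ≈ 21.742
Since 0.551π²/1.467² ≈ 2.527 > 1, all λₙ > 0.
The n=1 mode decays slowest → dominates as t → ∞.
Asymptotic: u ~ c₁ sin(πx/1.467) e^{-λ₁t} with decay rate λ₁ ≈ 1.527.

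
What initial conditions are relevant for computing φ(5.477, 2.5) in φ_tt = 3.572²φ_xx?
Domain of dependence: [-3.453, 14.407]. Signals travel at speed 3.572, so data within |x - 5.477| ≤ 3.572·2.5 = 8.93 can reach the point.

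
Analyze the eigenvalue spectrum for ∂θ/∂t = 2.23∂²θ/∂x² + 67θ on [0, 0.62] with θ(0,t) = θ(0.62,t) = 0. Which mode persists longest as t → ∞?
Eigenvalues: λₙ = 2.23n²π²/0.62² - 67.
First three modes:
  n=1: λ₁ = 2.23π²/0.62² - 67 ≈ -9.744
  n=2: λ₂ = 8.92π²/0.62² - 67 ≈ 162.024
  n=3: λ₃ = 20.07π²/0.62² - 67 ≈ 448.304
Since 2.23π²/0.62² ≈ 57.256 < 67, λ₁ < 0.
The n=1 mode grows fastest (−λₙ is largest for n=1) → dominates.
Asymptotic: θ ~ c₁ sin(πx/0.62) e^{9.744t} (exponential growth at rate −λ₁ ≈ 9.744).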